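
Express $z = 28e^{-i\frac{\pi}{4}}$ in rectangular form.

a = r cos θ = 28 * sqrt(2)/2 = 14*sqrt(2)
b = r sin θ = 28 * -sqrt(2)/2 = -14*sqrt(2)
z = 14*sqrt(2) - 14*sqrt(2)i


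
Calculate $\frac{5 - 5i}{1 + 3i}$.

Multiply numerator and denominator by conjugate (1 - 3i):
= (5 - 5i)(1 - 3i) / (1^2 + 3^2)
= (-10 - 20i) / 10
= -1 - 2i


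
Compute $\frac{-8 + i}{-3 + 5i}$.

Multiply numerator and denominator by conjugate (-3 - 5i):
= (-8 + i)(-3 - 5i) / ((-3)^2 + 5^2)
= (29 + 37i) / 34
= 29/34 + (37/34)i


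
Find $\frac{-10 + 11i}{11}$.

Divisor is real, so divide each part by 11:
= -10/11 + i


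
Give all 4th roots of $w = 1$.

|w| = 1, arg(w) = 0°
Root modulus = 1^(1/4) = 1
Root arguments: θ_k = (0° + 360°k)/4 for k = 0, 1, ..., 3
Roots: 1, i, -1, -i


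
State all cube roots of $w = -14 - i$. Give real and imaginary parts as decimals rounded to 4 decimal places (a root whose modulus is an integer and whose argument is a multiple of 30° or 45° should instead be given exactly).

|w| = sqrt(197) ≈ 14.035669, arg(w) ≈ 184.085617°
Root modulus = sqrt(197)^(1/3) ≈ 2.412187
Root arguments: θ_k = (arg(w) + 360°k)/3 for k = 0, 1, ..., 2
Compute each root as (root modulus)(cos θ_k + i sin θ_k) using full-precision intermediates, then round to 4 decimal places.
Roots: 1.1561 + 2.1171i, -2.4115 - 0.0573i, 1.2554 - 2.0598i


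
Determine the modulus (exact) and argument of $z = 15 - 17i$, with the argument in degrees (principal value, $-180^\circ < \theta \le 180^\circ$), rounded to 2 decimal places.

|z| = sqrt(15^2 + (-17)^2) = sqrt(514)
arg(z) = arctan(b/a) = arctan(-17/15) (quadrant-adjusted) = -48.58°


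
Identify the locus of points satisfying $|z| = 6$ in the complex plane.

|z| = 6 means sqrt(x^2 + y^2) = 6
This is a circle of radius 6 centered at the origin


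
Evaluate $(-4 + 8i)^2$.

(a + bi)^2 = a^2 - b^2 + 2abi
= (-4)^2 - 8^2 + 2*(-4)*8i
= -48 - 64i


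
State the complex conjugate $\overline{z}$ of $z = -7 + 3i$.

If z = a + bi, then conjugate(z) = a - bi
conjugate(-7 + 3i) = -7 - 3i


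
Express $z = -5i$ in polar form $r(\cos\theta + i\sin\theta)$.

r = |z| = sqrt(a^2 + b^2) = sqrt((0)^2 + (-5)^2) = sqrt(0 + 25) = sqrt(25) = 5
a = 0 and b < 0, so z lies on the negative imaginary axis: θ = 270°
z = 5(cos 270° + i sin 270°)


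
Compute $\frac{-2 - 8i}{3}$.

Divisor is real, so divide each part by 3:
= -2/3 - (8/3)i


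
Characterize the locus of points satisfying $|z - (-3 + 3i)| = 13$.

|z - z0| = r describes a circle centered at z0 with radius r
Here z0 = -3 + 3i and r = 13
Locus: Circle centered at (-3, 3) with radius 13


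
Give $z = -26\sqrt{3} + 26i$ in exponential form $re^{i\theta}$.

r = |z| = sqrt((-26*sqrt(3))^2 + (26)^2) = sqrt(2028 + 676) = sqrt(2704) = 52
θ = arctan(b/a) = arctan(26/-45.0333) (quadrant-adjusted) = 150° = 5π/6
z = 52e^(i*5π/6)


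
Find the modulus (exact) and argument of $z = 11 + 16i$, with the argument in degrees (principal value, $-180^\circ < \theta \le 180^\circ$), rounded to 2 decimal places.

|z| = sqrt(11^2 + 16^2) = sqrt(377)
arg(z) = arctan(b/a) = arctan(16/11) (quadrant-adjusted) = 55.49°


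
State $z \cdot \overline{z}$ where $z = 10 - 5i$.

z * conjugate(z) = |z|^2 = a^2 + b^2
= 10^2 + (-5)^2 = 125


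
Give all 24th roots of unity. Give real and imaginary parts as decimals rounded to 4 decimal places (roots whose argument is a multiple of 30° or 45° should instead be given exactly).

ω_k = e^(2πik/24) = cos(2πk/24) + i sin(2πk/24) for k = 0, 1, ..., 23
Roots: 1, 0.9659 + 0.2588i, sqrt(3)/2 + (1/2)i, sqrt(2)/2 + (sqrt(2)/2)i, 1/2 + (sqrt(3)/2)i, 0.2588 + 0.9659i, i, -0.2588 + 0.9659i, -1/2 + (sqrt(3)/2)i, -sqrt(2)/2 + (sqrt(2)/2)i, -sqrt(3)/2 + (1/2)i, -0.9659 + 0.2588i, -1, -0.9659 - 0.2588i, -sqrt(3)/2 - (1/2)i, -sqrt(2)/2 - (sqrt(2)/2)i, -1/2 - (sqrt(3)/2)i, -0.2588 - 0.9659i, -i, 0.2588 - 0.9659i, 1/2 - (sqrt(3)/2)i, sqrt(2)/2 - (sqrt(2)/2)i, sqrt(3)/2 - (1/2)i, 0.9659 - 0.2588i


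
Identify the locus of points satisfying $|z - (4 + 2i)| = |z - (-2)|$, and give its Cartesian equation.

|z - z1| = |z - z2| means z is equidistant from z1 and z2,
i.e. the perpendicular bisector of the segment from (4, 2) to (-2, 0) (midpoint (1, 1)).
With z = x + yi, square both sides:
(x - 4)^2 + (y - 2)^2 = (x - (-2))^2 + (y - 0)^2
The x^2 and y^2 terms cancel: -12x + (-4)y = 4 - 20 = -16
Simplify: 3x + y = 4
Locus: Perpendicular bisector of the segment from (4, 2) to (-2, 0): the line 3x + y = 4


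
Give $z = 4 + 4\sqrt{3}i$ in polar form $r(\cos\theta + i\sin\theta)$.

r = |z| = sqrt(a^2 + b^2) = sqrt((4)^2 + (4*sqrt(3))^2) = sqrt(16 + 48) = sqrt(64) = 8
θ = arctan(b/a) = arctan(6.9282/4) (quadrant-adjusted) = 60°
z = 8(cos 60° + i sin 60°)


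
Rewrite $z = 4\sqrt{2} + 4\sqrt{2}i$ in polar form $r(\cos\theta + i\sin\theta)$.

r = |z| = sqrt(a^2 + b^2) = sqrt((4*sqrt(2))^2 + (4*sqrt(2))^2) = sqrt(32 + 32) = sqrt(64) = 8
θ = arctan(b/a) = arctan(5.6569/5.6569) (quadrant-adjusted) = 45°
z = 8(cos 45° + i sin 45°)


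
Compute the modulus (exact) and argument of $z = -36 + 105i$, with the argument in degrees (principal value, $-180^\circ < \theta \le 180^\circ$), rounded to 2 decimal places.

|z| = sqrt((-36)^2 + 105^2) = 111
arg(z) = arctan(b/a) = arctan(105/-36) (quadrant-adjusted) = 108.92°


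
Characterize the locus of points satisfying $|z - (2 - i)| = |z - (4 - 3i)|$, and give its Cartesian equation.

|z - z1| = |z - z2| means z is equidistant from z1 and z2,
i.e. the perpendicular bisector of the segment from (2, -1) to (4, -3) (midpoint (3, -2)).
With z = x + yi, square both sides:
(x - 2)^2 + (y - (-1))^2 = (x - 4)^2 + (y - (-3))^2
The x^2 and y^2 terms cancel: 4x + (-4)y = 25 - 5 = 20
Simplify: x - y = 5
Locus: Perpendicular bisector of the segment from (2, -1) to (4, -3): the line x - y = 5


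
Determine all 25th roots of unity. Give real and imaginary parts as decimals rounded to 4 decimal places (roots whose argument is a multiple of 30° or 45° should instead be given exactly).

ω_k = e^(2πik/25) = cos(2πk/25) + i sin(2πk/25) for k = 0, 1, ..., 24
Roots: 1, 0.9686 + 0.2487i, 0.8763 + 0.4818i, 0.7290 + 0.6845i, 0.5358 + 0.8443i, 0.3090 + 0.9511i, 0.0628 + 0.9980i, -0.1874 + 0.9823i, -0.4258 + 0.9048i, -0.6374 + 0.7705i, -0.8090 + 0.5878i, -0.9298 + 0.3681i, -0.9921 + 0.1253i, -0.9921 - 0.1253i, -0.9298 - 0.3681i, -0.8090 - 0.5878i, -0.6374 - 0.7705i, -0.4258 - 0.9048i, -0.1874 - 0.9823i, 0.0628 - 0.9980i, 0.3090 - 0.9511i, 0.5358 - 0.8443i, 0.7290 - 0.6845i, 0.8763 - 0.4818i, 0.9686 - 0.2487i


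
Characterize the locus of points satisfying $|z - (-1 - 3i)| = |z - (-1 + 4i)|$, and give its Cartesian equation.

|z - z1| = |z - z2| means z is equidistant from z1 and z2,
i.e. the perpendicular bisector of the segment from (-1, -3) to (-1, 4) (midpoint (-1, 1/2)).
With z = x + yi, square both sides:
(x - (-1))^2 + (y - (-3))^2 = (x - (-1))^2 + (y - 4)^2
The x^2 and y^2 terms cancel: 0x + 14y = 17 - 10 = 7
Simplify: y = 1/2
Locus: Perpendicular bisector of the segment from (-1, -3) to (-1, 4): the line y = 1/2


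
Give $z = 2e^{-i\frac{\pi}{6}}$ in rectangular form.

a = r cos θ = 2 * sqrt(3)/2 = sqrt(3)
b = r sin θ = 2 * -1/2 = -1
z = sqrt(3) - i


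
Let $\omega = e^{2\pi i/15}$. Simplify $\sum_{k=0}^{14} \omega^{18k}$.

Let ζ = ω^18 = e^(2πi·18/15). Since 15 ∤ 18, ζ ≠ 1.
Sum = Σ_{k=0}^{14} ζ^k = (ζ^15 - 1)/(ζ - 1) = (ω^{18·15} - 1)/(ζ - 1) = (1 - 1)/(ζ - 1) = 0


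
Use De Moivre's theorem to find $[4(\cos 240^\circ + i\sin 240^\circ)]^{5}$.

By De Moivre: z^n = r^n(cos(nθ) + i sin(nθ))
= 4^5(cos(5*240°) + i sin(5*240°))
= 1024(cos 120° + i sin 120°)
= -512 + 512*sqrt(3)i


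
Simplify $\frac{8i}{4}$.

Divisor is real, so divide each part by 4:
= 2i


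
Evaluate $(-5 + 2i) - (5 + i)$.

(-5 - 5) + (2 - 1)i = -10 + i


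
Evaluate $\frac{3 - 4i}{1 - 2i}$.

Multiply numerator and denominator by conjugate (1 + 2i):
= (3 - 4i)(1 + 2i) / (1^2 + (-2)^2)
= (11 + 2i) / 5
= 11/5 + (2/5)i


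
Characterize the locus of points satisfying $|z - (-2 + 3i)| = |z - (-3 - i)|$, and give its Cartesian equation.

|z - z1| = |z - z2| means z is equidistant from z1 and z2,
i.e. the perpendicular bisector of the segment from (-2, 3) to (-3, -1) (midpoint (-5/2, 1)).
With z = x + yi, square both sides:
(x - (-2))^2 + (y - 3)^2 = (x - (-3))^2 + (y - (-1))^2
The x^2 and y^2 terms cancel: -2x + (-8)y = 10 - 13 = -3
Simplify: 2x + 8y = 3
Locus: Perpendicular bisector of the segment from (-2, 3) to (-3, -1): the line 2x + 8y = 3


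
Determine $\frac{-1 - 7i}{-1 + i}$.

Multiply numerator and denominator by conjugate (-1 - i):
= (-1 - 7i)(-1 - i) / ((-1)^2 + 1^2)
= (-6 + 8i) / 2
= -3 + 4i


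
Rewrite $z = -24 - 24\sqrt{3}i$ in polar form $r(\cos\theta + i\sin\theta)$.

r = |z| = sqrt(a^2 + b^2) = sqrt((-24)^2 + (-24*sqrt(3))^2) = sqrt(576 + 1728) = sqrt(2304) = 48
θ = arctan(b/a) = arctan(-41.5692/-24) (quadrant-adjusted) = 240°
z = 48(cos 240° + i sin 240°)


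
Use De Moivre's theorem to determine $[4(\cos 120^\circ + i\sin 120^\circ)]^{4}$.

By De Moivre: z^n = r^n(cos(nθ) + i sin(nθ))
= 4^4(cos(4*120°) + i sin(4*120°))
= 256(cos 120° + i sin 120°)
= -128 + 128*sqrt(3)i


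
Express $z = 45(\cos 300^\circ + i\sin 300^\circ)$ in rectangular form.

a = r cos θ = 45 * 1/2 = 45/2
b = r sin θ = 45 * -sqrt(3)/2 = -45*sqrt(3)/2
z = 45/2 - (45*sqrt(3)/2)i


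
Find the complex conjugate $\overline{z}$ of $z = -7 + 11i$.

If z = a + bi, then conjugate(z) = a - bi
conjugate(-7 + 11i) = -7 - 11i


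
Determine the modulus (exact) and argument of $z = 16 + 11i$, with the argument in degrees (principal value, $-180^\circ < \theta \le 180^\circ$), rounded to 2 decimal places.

|z| = sqrt(16^2 + 11^2) = sqrt(377)
arg(z) = arctan(b/a) = arctan(11/16) (quadrant-adjusted) = 34.51°


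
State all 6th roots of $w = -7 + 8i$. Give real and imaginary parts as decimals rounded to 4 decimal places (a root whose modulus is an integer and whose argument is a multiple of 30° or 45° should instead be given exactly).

|w| = sqrt(113) ≈ 10.630146, arg(w) ≈ 131.185925°
Root modulus = sqrt(113)^(1/6) ≈ 1.482825
Root arguments: θ_k = (arg(w) + 360°k)/6 for k = 0, 1, ..., 5
Compute each root as (root modulus)(cos θ_k + i sin θ_k) using full-precision intermediates, then round to 4 decimal places.
Roots: 1.3762 + 0.5522i, 0.2098 + 1.4679i, -1.1663 + 0.9157i, -1.3762 - 0.5522i, -0.2098 - 1.4679i, 1.1663 - 0.9157i


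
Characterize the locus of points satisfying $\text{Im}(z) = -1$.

Im(z) = y where z = x + yi; the equation y = -1 is satisfied by all points with that y-coordinate
Locus: Horizontal line y = -1


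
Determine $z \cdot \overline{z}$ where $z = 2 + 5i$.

z * conjugate(z) = |z|^2 = a^2 + b^2
= 2^2 + 5^2 = 29


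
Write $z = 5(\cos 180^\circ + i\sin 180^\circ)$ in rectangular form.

a = r cos θ = 5 * -1 = -5
b = r sin θ = 5 * 0 = 0
z = -5


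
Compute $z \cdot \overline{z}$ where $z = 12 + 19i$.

z * conjugate(z) = |z|^2 = a^2 + b^2
= 12^2 + 19^2 = 505


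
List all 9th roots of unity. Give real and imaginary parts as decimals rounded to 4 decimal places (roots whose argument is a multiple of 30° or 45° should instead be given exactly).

ω_k = e^(2πik/9) = cos(2πk/9) + i sin(2πk/9) for k = 0, 1, ..., 8
Roots: 1, 0.7660 + 0.6428i, 0.1736 + 0.9848i, -1/2 + (sqrt(3)/2)i, -0.9397 + 0.3420i, -0.9397 - 0.3420i, -1/2 - (sqrt(3)/2)i, 0.1736 - 0.9848i, 0.7660 - 0.6428i


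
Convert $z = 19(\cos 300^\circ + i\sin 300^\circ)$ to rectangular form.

a = r cos θ = 19 * 1/2 = 19/2
b = r sin θ = 19 * -sqrt(3)/2 = -19*sqrt(3)/2
z = 19/2 - (19*sqrt(3)/2)i


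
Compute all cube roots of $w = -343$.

|w| = 343, arg(w) = 180°
Root modulus = 343^(1/3) = 7
Root arguments: θ_k = (180° + 360°k)/3 for k = 0, 1, ..., 2
Roots: 7/2 + (7*sqrt(3)/2)i, -7, 7/2 - (7*sqrt(3)/2)i


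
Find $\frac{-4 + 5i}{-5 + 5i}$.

Multiply numerator and denominator by conjugate (-5 - 5i):
= (-4 + 5i)(-5 - 5i) / ((-5)^2 + 5^2)
= (45 - 5i) / 50
Divide through by 5: (9 - i) / 10
= 9/10 - (1/10)i


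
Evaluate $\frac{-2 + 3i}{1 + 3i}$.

Multiply numerator and denominator by conjugate (1 - 3i):
= (-2 + 3i)(1 - 3i) / (1^2 + 3^2)
= (7 + 9i) / 10
= 7/10 + (9/10)i


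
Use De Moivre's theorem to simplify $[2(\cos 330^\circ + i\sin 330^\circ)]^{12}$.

By De Moivre: z^n = r^n(cos(nθ) + i sin(nθ))
= 2^12(cos(12*330°) + i sin(12*330°))
= 4096(cos 0° + i sin 0°)
= 4096


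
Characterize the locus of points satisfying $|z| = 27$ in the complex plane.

|z| = 27 means sqrt(x^2 + y^2) = 27
This is a circle of radius 27 centered at the origin


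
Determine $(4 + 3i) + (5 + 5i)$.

(4 + 5) + (3 + 5)i = 9 + 8i


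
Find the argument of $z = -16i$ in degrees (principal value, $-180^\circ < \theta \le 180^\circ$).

a = 0 and b < 0, so z lies on the negative imaginary axis: θ = -90°


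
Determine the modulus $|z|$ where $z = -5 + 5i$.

|z| = sqrt(a^2 + b^2) = sqrt((-5)^2 + 5^2) = sqrt(50) = sqrt(50)


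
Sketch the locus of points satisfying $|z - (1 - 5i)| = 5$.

|z - z0| = r describes a circle centered at z0 with radius r
Here z0 = 1 - 5i and r = 5
Locus: Circle centered at (1, -5) with radius 5


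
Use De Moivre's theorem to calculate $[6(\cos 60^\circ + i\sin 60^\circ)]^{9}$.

By De Moivre: z^n = r^n(cos(nθ) + i sin(nθ))
= 6^9(cos(9*60°) + i sin(9*60°))
= 10077696(cos 180° + i sin 180°)
= -10077696


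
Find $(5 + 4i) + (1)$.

(5 + 1) + (4 + 0)i = 6 + 4i


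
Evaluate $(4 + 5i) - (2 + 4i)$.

(4 - 2) + (5 - 4)i = 2 + i


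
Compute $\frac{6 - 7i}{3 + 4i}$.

Multiply numerator and denominator by conjugate (3 - 4i):
= (6 - 7i)(3 - 4i) / (3^2 + 4^2)
= (-10 - 45i) / 25
Divide through by 5: (-2 - 9i) / 5
= -2/5 - (9/5)i


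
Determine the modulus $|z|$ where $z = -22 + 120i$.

|z| = sqrt(a^2 + b^2) = sqrt((-22)^2 + 120^2) = sqrt(14884) = 122


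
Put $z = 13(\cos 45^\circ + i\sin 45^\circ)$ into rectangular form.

a = r cos θ = 13 * sqrt(2)/2 = 13*sqrt(2)/2
b = r sin θ = 13 * sqrt(2)/2 = 13*sqrt(2)/2
z = 13*sqrt(2)/2 + (13*sqrt(2)/2)i


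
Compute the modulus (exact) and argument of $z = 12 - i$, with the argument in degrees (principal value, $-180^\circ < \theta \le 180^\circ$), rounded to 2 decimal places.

|z| = sqrt(12^2 + (-1)^2) = sqrt(145)
arg(z) = arctan(b/a) = arctan(-1/12) (quadrant-adjusted) = -4.76°


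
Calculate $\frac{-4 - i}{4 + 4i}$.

Multiply numerator and denominator by conjugate (4 - 4i):
= (-4 - i)(4 - 4i) / (4^2 + 4^2)
= (-20 + 12i) / 32
Divide through by 4: (-5 + 3i) / 8
= -5/8 + (3/8)i


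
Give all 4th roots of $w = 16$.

|w| = 16, arg(w) = 0°
Root modulus = 16^(1/4) = 2
Root arguments: θ_k = (0° + 360°k)/4 for k = 0, 1, ..., 3
Roots: 2, 2i, -2, -2i


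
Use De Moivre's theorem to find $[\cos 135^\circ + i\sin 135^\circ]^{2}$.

By De Moivre: z^n = r^n(cos(nθ) + i sin(nθ))
= 1^2(cos(2*135°) + i sin(2*135°))
= 1(cos 270° + i sin 270°)
= -i


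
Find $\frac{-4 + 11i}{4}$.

Divisor is real, so divide each part by 4:
= -1 + (11/4)i


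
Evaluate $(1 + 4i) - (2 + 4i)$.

(1 - 2) + (4 - 4)i = -1


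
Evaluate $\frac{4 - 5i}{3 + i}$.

Multiply numerator and denominator by conjugate (3 - i):
= (4 - 5i)(3 - i) / (3^2 + 1^2)
= (7 - 19i) / 10
= 7/10 - (19/10)i


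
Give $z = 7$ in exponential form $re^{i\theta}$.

r = |z| = sqrt((7)^2 + (0)^2) = sqrt(49 + 0) = sqrt(49) = 7
b = 0 and a > 0, so z lies on the positive real axis: θ = 0
z = 7e^(i*0) = 7


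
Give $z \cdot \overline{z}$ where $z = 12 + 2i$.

z * conjugate(z) = |z|^2 = a^2 + b^2
= 12^2 + 2^2 = 148


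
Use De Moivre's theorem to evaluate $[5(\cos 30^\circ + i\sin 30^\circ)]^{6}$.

By De Moivre: z^n = r^n(cos(nθ) + i sin(nθ))
= 5^6(cos(6*30°) + i sin(6*30°))
= 15625(cos 180° + i sin 180°)
= -15625


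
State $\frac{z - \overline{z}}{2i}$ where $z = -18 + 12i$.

z - conjugate(z) = 2bi
(z - conjugate(z))/(2i) = 2bi/(2i) = b = 12


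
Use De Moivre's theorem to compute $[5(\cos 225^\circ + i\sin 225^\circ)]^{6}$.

By De Moivre: z^n = r^n(cos(nθ) + i sin(nθ))
= 5^6(cos(6*225°) + i sin(6*225°))
= 15625(cos 270° + i sin 270°)
= -15625i


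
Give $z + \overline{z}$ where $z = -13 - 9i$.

z + conjugate(z) = (a + bi) + (a - bi) = 2a
= 2 * (-13) = -26


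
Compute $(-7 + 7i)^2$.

(a + bi)^2 = a^2 - b^2 + 2abi
= (-7)^2 - 7^2 + 2*(-7)*7i
= -98i


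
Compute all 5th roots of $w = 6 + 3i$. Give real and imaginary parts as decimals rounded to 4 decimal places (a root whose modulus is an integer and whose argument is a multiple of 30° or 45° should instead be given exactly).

|w| = sqrt(45) ≈ 6.708204, arg(w) ≈ 26.565051°
Root modulus = sqrt(45)^(1/5) ≈ 1.463259
Root arguments: θ_k = (arg(w) + 360°k)/5 for k = 0, 1, ..., 4
Compute each root as (root modulus)(cos θ_k + i sin θ_k) using full-precision intermediates, then round to 4 decimal places.
Roots: 1.4570 + 0.1355i, 0.3214 + 1.4275i, -1.2584 + 0.7468i, -1.0991 - 0.9660i, 0.5791 - 1.3438i


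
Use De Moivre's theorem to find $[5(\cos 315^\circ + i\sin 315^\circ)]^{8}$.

By De Moivre: z^n = r^n(cos(nθ) + i sin(nθ))
= 5^8(cos(8*315°) + i sin(8*315°))
= 390625(cos 0° + i sin 0°)
= 390625


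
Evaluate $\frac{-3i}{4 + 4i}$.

Multiply numerator and denominator by conjugate (4 - 4i):
= (-3i)(4 - 4i) / (4^2 + 4^2)
= (-12 - 12i) / 32
Divide through by 4: (-3 - 3i) / 8
= -3/8 - (3/8)i


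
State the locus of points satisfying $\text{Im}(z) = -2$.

Im(z) = y where z = x + yi; the equation y = -2 is satisfied by all points with that y-coordinate
Locus: Horizontal line y = -2


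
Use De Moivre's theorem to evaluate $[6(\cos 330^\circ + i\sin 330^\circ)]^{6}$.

By De Moivre: z^n = r^n(cos(nθ) + i sin(nθ))
= 6^6(cos(6*330°) + i sin(6*330°))
= 46656(cos 180° + i sin 180°)
= -46656


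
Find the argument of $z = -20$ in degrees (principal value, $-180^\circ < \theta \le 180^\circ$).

b = 0 and a < 0, so z lies on the negative real axis: θ = 180°


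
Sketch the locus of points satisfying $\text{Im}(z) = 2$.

Im(z) = y where z = x + yi; the equation y = 2 is satisfied by all points with that y-coordinate
Locus: Horizontal line y = 2


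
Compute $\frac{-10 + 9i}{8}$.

Divisor is real, so divide each part by 8:
= -5/4 + (9/8)i


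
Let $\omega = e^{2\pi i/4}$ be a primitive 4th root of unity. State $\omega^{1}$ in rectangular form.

ω^1 = e^(2πi·1/4) = e^(i·1π/2)
= cos(1π/2) + i sin(1π/2)
= i


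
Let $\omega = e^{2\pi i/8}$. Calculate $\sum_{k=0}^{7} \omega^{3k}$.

Let ζ = ω^3 = e^(2πi·3/8). Since 8 ∤ 3, ζ ≠ 1.
Sum = Σ_{k=0}^{7} ζ^k = (ζ^8 - 1)/(ζ - 1) = (ω^{3·8} - 1)/(ζ - 1) = (1 - 1)/(ζ - 1) = 0


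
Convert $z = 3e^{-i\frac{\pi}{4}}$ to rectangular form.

a = r cos θ = 3 * sqrt(2)/2 = 3*sqrt(2)/2
b = r sin θ = 3 * -sqrt(2)/2 = -3*sqrt(2)/2
z = 3*sqrt(2)/2 - (3*sqrt(2)/2)i


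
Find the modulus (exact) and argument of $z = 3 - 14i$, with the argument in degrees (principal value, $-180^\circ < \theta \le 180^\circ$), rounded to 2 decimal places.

|z| = sqrt(3^2 + (-14)^2) = sqrt(205)
arg(z) = arctan(b/a) = arctan(-14/3) (quadrant-adjusted) = -77.91°


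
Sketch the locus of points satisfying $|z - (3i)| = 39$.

|z - z0| = r describes a circle centered at z0 with radius r
Here z0 = 3i and r = 39
Locus: Circle centered at (0, 3) with radius 39


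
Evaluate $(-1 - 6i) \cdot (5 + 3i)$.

(a1*a2 - b1*b2) + (a1*b2 + b1*a2)i
= (-5 - (-18)) + (-3 + (-30))i
= 13 - 33i


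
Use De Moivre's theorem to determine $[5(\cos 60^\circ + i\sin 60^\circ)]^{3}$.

By De Moivre: z^n = r^n(cos(nθ) + i sin(nθ))
= 5^3(cos(3*60°) + i sin(3*60°))
= 125(cos 180° + i sin 180°)
= -125


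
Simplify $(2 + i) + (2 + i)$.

(2 + 2) + (1 + 1)i = 4 + 2i


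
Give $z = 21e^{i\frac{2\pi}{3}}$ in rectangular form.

a = r cos θ = 21 * -1/2 = -21/2
b = r sin θ = 21 * sqrt(3)/2 = 21*sqrt(3)/2
z = -21/2 + (21*sqrt(3)/2)i


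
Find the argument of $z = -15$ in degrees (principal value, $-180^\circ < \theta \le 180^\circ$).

b = 0 and a < 0, so z lies on the negative real axis: θ = 180°


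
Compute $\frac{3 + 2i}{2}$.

Divisor is real, so divide each part by 2:
= 3/2 + i


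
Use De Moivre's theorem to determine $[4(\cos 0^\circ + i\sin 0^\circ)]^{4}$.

By De Moivre: z^n = r^n(cos(nθ) + i sin(nθ))
= 4^4(cos(4*0°) + i sin(4*0°))
= 256(cos 0° + i sin 0°)
= 256


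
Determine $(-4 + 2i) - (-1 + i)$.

(-4 - (-1)) + (2 - 1)i = -3 + i


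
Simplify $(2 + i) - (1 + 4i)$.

(2 - 1) + (1 - 4)i = 1 - 3i


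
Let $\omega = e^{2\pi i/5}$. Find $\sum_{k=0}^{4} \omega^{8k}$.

Let ζ = ω^8 = e^(2πi·8/5). Since 5 ∤ 8, ζ ≠ 1.
Sum = Σ_{k=0}^{4} ζ^k = (ζ^5 - 1)/(ζ - 1) = (ω^{8·5} - 1)/(ζ - 1) = (1 - 1)/(ζ - 1) = 0


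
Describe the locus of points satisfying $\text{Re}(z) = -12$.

Re(z) = x where z = x + yi; the equation x = -12 is satisfied by all points with that x-coordinate
Locus: Vertical line x = -12


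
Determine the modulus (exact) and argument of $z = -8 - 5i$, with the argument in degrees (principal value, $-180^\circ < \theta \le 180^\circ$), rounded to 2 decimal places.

|z| = sqrt((-8)^2 + (-5)^2) = sqrt(89)
arg(z) = arctan(b/a) = arctan(-5/-8) (quadrant-adjusted) = -147.99°


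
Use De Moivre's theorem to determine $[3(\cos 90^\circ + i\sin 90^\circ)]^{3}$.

By De Moivre: z^n = r^n(cos(nθ) + i sin(nθ))
= 3^3(cos(3*90°) + i sin(3*90°))
= 27(cos 270° + i sin 270°)
= -27i


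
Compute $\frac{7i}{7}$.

Divisor is real, so divide each part by 7:
= i


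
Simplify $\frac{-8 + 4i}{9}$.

Divisor is real, so divide each part by 9:
= -8/9 + (4/9)i


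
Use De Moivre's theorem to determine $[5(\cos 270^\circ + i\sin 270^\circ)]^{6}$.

By De Moivre: z^n = r^n(cos(nθ) + i sin(nθ))
= 5^6(cos(6*270°) + i sin(6*270°))
= 15625(cos 180° + i sin 180°)
= -15625


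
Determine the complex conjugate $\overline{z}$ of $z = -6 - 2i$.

If z = a + bi, then conjugate(z) = a - bi
conjugate(-6 - 2i) = -6 + 2i


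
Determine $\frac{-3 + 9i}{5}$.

Divisor is real, so divide each part by 5:
= -3/5 + (9/5)i


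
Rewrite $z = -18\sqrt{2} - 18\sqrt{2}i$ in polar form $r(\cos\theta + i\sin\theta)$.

r = |z| = sqrt(a^2 + b^2) = sqrt((-18*sqrt(2))^2 + (-18*sqrt(2))^2) = sqrt(648 + 648) = sqrt(1296) = 36
θ = arctan(b/a) = arctan(-25.4558/-25.4558) (quadrant-adjusted) = 225°
z = 36(cos 225° + i sin 225°)


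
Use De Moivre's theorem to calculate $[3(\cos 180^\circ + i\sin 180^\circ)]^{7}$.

By De Moivre: z^n = r^n(cos(nθ) + i sin(nθ))
= 3^7(cos(7*180°) + i sin(7*180°))
= 2187(cos 180° + i sin 180°)
= -2187


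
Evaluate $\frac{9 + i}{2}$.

Divisor is real, so divide each part by 2:
= 9/2 + (1/2)i


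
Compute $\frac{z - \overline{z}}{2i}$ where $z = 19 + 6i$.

z - conjugate(z) = 2bi
(z - conjugate(z))/(2i) = 2bi/(2i) = b = 6


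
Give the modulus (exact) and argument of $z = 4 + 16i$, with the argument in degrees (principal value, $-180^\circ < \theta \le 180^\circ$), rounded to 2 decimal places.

|z| = sqrt(4^2 + 16^2) = sqrt(272)
arg(z) = arctan(b/a) = arctan(16/4) (quadrant-adjusted) = 75.96°


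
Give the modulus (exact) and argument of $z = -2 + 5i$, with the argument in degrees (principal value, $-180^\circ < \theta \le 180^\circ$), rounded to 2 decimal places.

|z| = sqrt((-2)^2 + 5^2) = sqrt(29)
arg(z) = arctan(b/a) = arctan(5/-2) (quadrant-adjusted) = 111.80°


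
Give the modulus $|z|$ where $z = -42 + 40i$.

|z| = sqrt(a^2 + b^2) = sqrt((-42)^2 + 40^2) = sqrt(3364) = 58


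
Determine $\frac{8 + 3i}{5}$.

Divisor is real, so divide each part by 5:
= 8/5 + (3/5)i


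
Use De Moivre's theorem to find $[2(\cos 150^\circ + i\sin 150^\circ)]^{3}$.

By De Moivre: z^n = r^n(cos(nθ) + i sin(nθ))
= 2^3(cos(3*150°) + i sin(3*150°))
= 8(cos 90° + i sin 90°)
= 8i


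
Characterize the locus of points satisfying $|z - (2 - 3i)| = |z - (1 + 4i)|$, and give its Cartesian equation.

|z - z1| = |z - z2| means z is equidistant from z1 and z2,
i.e. the perpendicular bisector of the segment from (2, -3) to (1, 4) (midpoint (3/2, 1/2)).
With z = x + yi, square both sides:
(x - 2)^2 + (y - (-3))^2 = (x - 1)^2 + (y - 4)^2
The x^2 and y^2 terms cancel: -2x + 14y = 17 - 13 = 4
Simplify: x - 7y = -2
Locus: Perpendicular bisector of the segment from (2, -3) to (1, 4): the line x - 7y = -2


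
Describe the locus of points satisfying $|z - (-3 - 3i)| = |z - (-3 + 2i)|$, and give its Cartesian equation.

|z - z1| = |z - z2| means z is equidistant from z1 and z2,
i.e. the perpendicular bisector of the segment from (-3, -3) to (-3, 2) (midpoint (-3, -1/2)).
With z = x + yi, square both sides:
(x - (-3))^2 + (y - (-3))^2 = (x - (-3))^2 + (y - 2)^2
The x^2 and y^2 terms cancel: 0x + 10y = 13 - 18 = -5
Simplify: y = -1/2
Locus: Perpendicular bisector of the segment from (-3, -3) to (-3, 2): the line y = -1/2


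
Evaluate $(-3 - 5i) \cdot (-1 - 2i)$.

(a1*a2 - b1*b2) + (a1*b2 + b1*a2)i
= (3 - 10) + (6 + 5)i
= -7 + 11i


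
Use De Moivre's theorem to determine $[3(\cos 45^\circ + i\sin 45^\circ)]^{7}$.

By De Moivre: z^n = r^n(cos(nθ) + i sin(nθ))
= 3^7(cos(7*45°) + i sin(7*45°))
= 2187(cos 315° + i sin 315°)
= 2187*sqrt(2)/2 - (2187*sqrt(2)/2)i


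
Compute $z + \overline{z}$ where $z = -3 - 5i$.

z + conjugate(z) = (a + bi) + (a - bi) = 2a
= 2 * (-3) = -6


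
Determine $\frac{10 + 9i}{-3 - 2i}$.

Multiply numerator and denominator by conjugate (-3 + 2i):
= (10 + 9i)(-3 + 2i) / ((-3)^2 + (-2)^2)
= (-48 - 7i) / 13
= -48/13 - (7/13)i


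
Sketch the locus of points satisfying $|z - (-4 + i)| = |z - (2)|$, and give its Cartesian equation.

|z - z1| = |z - z2| means z is equidistant from z1 and z2,
i.e. the perpendicular bisector of the segment from (-4, 1) to (2, 0) (midpoint (-1, 1/2)).
With z = x + yi, square both sides:
(x - (-4))^2 + (y - 1)^2 = (x - 2)^2 + (y - 0)^2
The x^2 and y^2 terms cancel: 12x + (-2)y = 4 - 17 = -13
Simplify: 12x - 2y = -13
Locus: Perpendicular bisector of the segment from (-4, 1) to (2, 0): the line 12x - 2y = -13


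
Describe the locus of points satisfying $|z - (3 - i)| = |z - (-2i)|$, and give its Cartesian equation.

|z - z1| = |z - z2| means z is equidistant from z1 and z2,
i.e. the perpendicular bisector of the segment from (3, -1) to (0, -2) (midpoint (3/2, -3/2)).
With z = x + yi, square both sides:
(x - 3)^2 + (y - (-1))^2 = (x - 0)^2 + (y - (-2))^2
The x^2 and y^2 terms cancel: -6x + (-2)y = 4 - 10 = -6
Simplify: 3x + y = 3
Locus: Perpendicular bisector of the segment from (3, -1) to (0, -2): the line 3x + y = 3


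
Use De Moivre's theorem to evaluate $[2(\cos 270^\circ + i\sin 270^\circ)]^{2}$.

By De Moivre: z^n = r^n(cos(nθ) + i sin(nθ))
= 2^2(cos(2*270°) + i sin(2*270°))
= 4(cos 180° + i sin 180°)
= -4


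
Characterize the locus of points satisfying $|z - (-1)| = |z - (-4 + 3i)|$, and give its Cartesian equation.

|z - z1| = |z - z2| means z is equidistant from z1 and z2,
i.e. the perpendicular bisector of the segment from (-1, 0) to (-4, 3) (midpoint (-5/2, 3/2)).
With z = x + yi, square both sides:
(x - (-1))^2 + (y - 0)^2 = (x - (-4))^2 + (y - 3)^2
The x^2 and y^2 terms cancel: -6x + 6y = 25 - 1 = 24
Simplify: x - y = -4
Locus: Perpendicular bisector of the segment from (-1, 0) to (-4, 3): the line x - y = -4


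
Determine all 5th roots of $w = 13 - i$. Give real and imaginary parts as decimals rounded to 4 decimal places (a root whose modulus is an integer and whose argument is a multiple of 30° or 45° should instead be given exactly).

|w| = sqrt(170) ≈ 13.038405, arg(w) ≈ 355.601295°
Root modulus = sqrt(170)^(1/5) ≈ 1.671263
Root arguments: θ_k = (arg(w) + 360°k)/5 for k = 0, 1, ..., 4
Compute each root as (root modulus)(cos θ_k + i sin θ_k) using full-precision intermediates, then round to 4 decimal places.
Roots: 0.5408 + 1.5813i, -1.3368 + 1.0030i, -1.3670 - 0.9615i, 0.4920 - 1.5972i, 1.6711 - 0.0257i


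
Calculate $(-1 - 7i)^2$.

(a + bi)^2 = a^2 - b^2 + 2abi
= (-1)^2 - (-7)^2 + 2*(-1)*(-7)i
= -48 + 14i


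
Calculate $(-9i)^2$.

(a + bi)^2 = a^2 - b^2 + 2abi
= 0^2 - (-9)^2 + 2*0*(-9)i
= -81


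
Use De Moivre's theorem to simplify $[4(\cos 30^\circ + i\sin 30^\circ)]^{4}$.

By De Moivre: z^n = r^n(cos(nθ) + i sin(nθ))
= 4^4(cos(4*30°) + i sin(4*30°))
= 256(cos 120° + i sin 120°)
= -128 + 128*sqrt(3)i


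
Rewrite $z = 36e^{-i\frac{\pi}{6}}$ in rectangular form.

a = r cos θ = 36 * sqrt(3)/2 = 18*sqrt(3)
b = r sin θ = 36 * -1/2 = -18
z = 18*sqrt(3) - 18i


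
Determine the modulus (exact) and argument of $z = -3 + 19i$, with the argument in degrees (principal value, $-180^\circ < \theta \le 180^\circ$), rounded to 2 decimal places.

|z| = sqrt((-3)^2 + 19^2) = sqrt(370)
arg(z) = arctan(b/a) = arctan(19/-3) (quadrant-adjusted) = 98.97°


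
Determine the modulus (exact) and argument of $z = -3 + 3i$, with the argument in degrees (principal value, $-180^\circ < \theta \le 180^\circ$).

|z| = sqrt((-3)^2 + 3^2) = sqrt(18)
arg(z) = arctan(b/a) = arctan(3/-3) (quadrant-adjusted) = 135°


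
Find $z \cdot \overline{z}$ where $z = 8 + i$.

z * conjugate(z) = |z|^2 = a^2 + b^2
= 8^2 + 1^2 = 65


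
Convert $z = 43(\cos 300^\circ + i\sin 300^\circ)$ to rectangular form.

a = r cos θ = 43 * 1/2 = 43/2
b = r sin θ = 43 * -sqrt(3)/2 = -43*sqrt(3)/2
z = 43/2 - (43*sqrt(3)/2)i


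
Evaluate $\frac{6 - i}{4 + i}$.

Multiply numerator and denominator by conjugate (4 - i):
= (6 - i)(4 - i) / (4^2 + 1^2)
= (23 - 10i) / 17
= 23/17 - (10/17)i


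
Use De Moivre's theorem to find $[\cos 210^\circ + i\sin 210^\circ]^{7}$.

By De Moivre: z^n = r^n(cos(nθ) + i sin(nθ))
= 1^7(cos(7*210°) + i sin(7*210°))
= 1(cos 30° + i sin 30°)
= sqrt(3)/2 + (1/2)i


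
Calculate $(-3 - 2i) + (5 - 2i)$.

(-3 + 5) + (-2 + (-2))i = 2 - 4i


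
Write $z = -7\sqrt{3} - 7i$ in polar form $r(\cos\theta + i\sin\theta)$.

r = |z| = sqrt(a^2 + b^2) = sqrt((-7*sqrt(3))^2 + (-7)^2) = sqrt(147 + 49) = sqrt(196) = 14
θ = arctan(b/a) = arctan(-7/-12.1244) (quadrant-adjusted) = 210°
z = 14(cos 210° + i sin 210°)


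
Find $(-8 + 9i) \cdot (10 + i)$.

(a1*a2 - b1*b2) + (a1*b2 + b1*a2)i
= (-80 - 9) + (-8 + 90)i
= -89 + 82i


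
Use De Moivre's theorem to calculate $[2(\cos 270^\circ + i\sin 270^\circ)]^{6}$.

By De Moivre: z^n = r^n(cos(nθ) + i sin(nθ))
= 2^6(cos(6*270°) + i sin(6*270°))
= 64(cos 180° + i sin 180°)
= -64


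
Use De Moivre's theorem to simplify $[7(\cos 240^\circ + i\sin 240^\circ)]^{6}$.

By De Moivre: z^n = r^n(cos(nθ) + i sin(nθ))
= 7^6(cos(6*240°) + i sin(6*240°))
= 117649(cos 0° + i sin 0°)
= 117649


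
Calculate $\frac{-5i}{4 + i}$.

Multiply numerator and denominator by conjugate (4 - i):
= (-5i)(4 - i) / (4^2 + 1^2)
= (-5 - 20i) / 17
= -5/17 - (20/17)i


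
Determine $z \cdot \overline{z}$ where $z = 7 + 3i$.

z * conjugate(z) = |z|^2 = a^2 + b^2
= 7^2 + 3^2 = 58


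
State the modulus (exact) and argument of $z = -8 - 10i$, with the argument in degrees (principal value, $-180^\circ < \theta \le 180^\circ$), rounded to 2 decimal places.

|z| = sqrt((-8)^2 + (-10)^2) = sqrt(164)
arg(z) = arctan(b/a) = arctan(-10/-8) (quadrant-adjusted) = -128.66°


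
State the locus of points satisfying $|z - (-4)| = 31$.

|z - z0| = r describes a circle centered at z0 with radius r
Here z0 = -4 and r = 31
Locus: Circle centered at (-4, 0) with radius 31


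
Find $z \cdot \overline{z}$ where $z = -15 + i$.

z * conjugate(z) = |z|^2 = a^2 + b^2
= (-15)^2 + 1^2 = 226


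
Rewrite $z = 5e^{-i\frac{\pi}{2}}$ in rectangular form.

a = r cos θ = 5 * 0 = 0
b = r sin θ = 5 * -1 = -5
z = -5i


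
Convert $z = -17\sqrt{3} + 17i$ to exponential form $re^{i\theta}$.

r = |z| = sqrt((-17*sqrt(3))^2 + (17)^2) = sqrt(867 + 289) = sqrt(1156) = 34
θ = arctan(b/a) = arctan(17/-29.4449) (quadrant-adjusted) = 150° = 5π/6
z = 34e^(i*5π/6)


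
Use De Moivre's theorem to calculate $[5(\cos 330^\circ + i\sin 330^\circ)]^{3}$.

By De Moivre: z^n = r^n(cos(nθ) + i sin(nθ))
= 5^3(cos(3*330°) + i sin(3*330°))
= 125(cos 270° + i sin 270°)
= -125i


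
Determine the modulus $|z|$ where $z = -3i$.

|z| = sqrt(a^2 + b^2) = sqrt(0^2 + (-3)^2) = sqrt(9) = 3


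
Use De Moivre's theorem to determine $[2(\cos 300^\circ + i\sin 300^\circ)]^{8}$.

By De Moivre: z^n = r^n(cos(nθ) + i sin(nθ))
= 2^8(cos(8*300°) + i sin(8*300°))
= 256(cos 240° + i sin 240°)
= -128 - 128*sqrt(3)i


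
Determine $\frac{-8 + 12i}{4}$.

Divisor is real, so divide each part by 4:
= -2 + 3i


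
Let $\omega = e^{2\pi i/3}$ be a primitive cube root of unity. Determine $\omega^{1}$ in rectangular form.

ω^1 = e^(2πi·1/3) = e^(i·2π/3)
= cos(2π/3) + i sin(2π/3)
= -1/2 + (sqrt(3)/2)i


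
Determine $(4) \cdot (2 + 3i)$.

(a1*a2 - b1*b2) + (a1*b2 + b1*a2)i
= (8 - 0) + (12 + 0)i
= 8 + 12i


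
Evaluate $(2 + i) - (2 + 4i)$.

(2 - 2) + (1 - 4)i = -3i


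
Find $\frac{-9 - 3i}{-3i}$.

Multiply numerator and denominator by conjugate (3i):
= (-9 - 3i)(3i) / (0^2 + (-3)^2)
= (9 - 27i) / 9
= 1 - 3i


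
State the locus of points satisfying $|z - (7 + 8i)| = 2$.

|z - z0| = r describes a circle centered at z0 with radius r
Here z0 = 7 + 8i and r = 2
Locus: Circle centered at (7, 8) with radius 2


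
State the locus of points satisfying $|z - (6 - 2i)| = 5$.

|z - z0| = r describes a circle centered at z0 with radius r
Here z0 = 6 - 2i and r = 5
Locus: Circle centered at (6, -2) with radius 5


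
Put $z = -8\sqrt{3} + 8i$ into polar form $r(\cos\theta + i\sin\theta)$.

r = |z| = sqrt(a^2 + b^2) = sqrt((-8*sqrt(3))^2 + (8)^2) = sqrt(192 + 64) = sqrt(256) = 16
θ = arctan(b/a) = arctan(8/-13.8564) (quadrant-adjusted) = 150°
z = 16(cos 150° + i sin 150°)


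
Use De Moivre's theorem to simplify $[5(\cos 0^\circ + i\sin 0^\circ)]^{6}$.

By De Moivre: z^n = r^n(cos(nθ) + i sin(nθ))
= 5^6(cos(6*0°) + i sin(6*0°))
= 15625(cos 0° + i sin 0°)
= 15625


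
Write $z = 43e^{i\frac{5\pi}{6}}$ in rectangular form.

a = r cos θ = 43 * -sqrt(3)/2 = -43*sqrt(3)/2
b = r sin θ = 43 * 1/2 = 43/2
z = -43*sqrt(3)/2 + (43/2)i


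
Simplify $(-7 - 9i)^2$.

(a + bi)^2 = a^2 - b^2 + 2abi
= (-7)^2 - (-9)^2 + 2*(-7)*(-9)i
= -32 + 126i


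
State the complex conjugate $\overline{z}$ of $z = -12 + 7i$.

If z = a + bi, then conjugate(z) = a - bi
conjugate(-12 + 7i) = -12 - 7i


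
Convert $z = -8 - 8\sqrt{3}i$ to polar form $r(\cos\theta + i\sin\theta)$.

r = |z| = sqrt(a^2 + b^2) = sqrt((-8)^2 + (-8*sqrt(3))^2) = sqrt(64 + 192) = sqrt(256) = 16
θ = arctan(b/a) = arctan(-13.8564/-8) (quadrant-adjusted) = 240°
z = 16(cos 240° + i sin 240°)


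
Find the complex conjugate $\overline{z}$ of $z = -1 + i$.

If z = a + bi, then conjugate(z) = a - bi
conjugate(-1 + i) = -1 - i


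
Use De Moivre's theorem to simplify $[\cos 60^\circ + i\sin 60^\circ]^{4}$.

By De Moivre: z^n = r^n(cos(nθ) + i sin(nθ))
= 1^4(cos(4*60°) + i sin(4*60°))
= 1(cos 240° + i sin 240°)
= -1/2 - (sqrt(3)/2)i


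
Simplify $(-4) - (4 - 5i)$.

(-4 - 4) + (0 - (-5))i = -8 + 5i


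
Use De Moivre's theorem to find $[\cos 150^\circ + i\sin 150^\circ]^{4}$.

By De Moivre: z^n = r^n(cos(nθ) + i sin(nθ))
= 1^4(cos(4*150°) + i sin(4*150°))
= 1(cos 240° + i sin 240°)
= -1/2 - (sqrt(3)/2)i


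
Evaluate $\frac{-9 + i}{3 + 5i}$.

Multiply numerator and denominator by conjugate (3 - 5i):
= (-9 + i)(3 - 5i) / (3^2 + 5^2)
= (-22 + 48i) / 34
Divide through by 2: (-11 + 24i) / 17
= -11/17 + (24/17)i


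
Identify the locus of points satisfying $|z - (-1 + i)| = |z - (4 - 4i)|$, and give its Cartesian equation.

|z - z1| = |z - z2| means z is equidistant from z1 and z2,
i.e. the perpendicular bisector of the segment from (-1, 1) to (4, -4) (midpoint (3/2, -3/2)).
With z = x + yi, square both sides:
(x - (-1))^2 + (y - 1)^2 = (x - 4)^2 + (y - (-4))^2
The x^2 and y^2 terms cancel: 10x + (-10)y = 32 - 2 = 30
Simplify: x - y = 3
Locus: Perpendicular bisector of the segment from (-1, 1) to (4, -4): the line x - y = 3


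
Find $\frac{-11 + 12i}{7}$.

Divisor is real, so divide each part by 7:
= -11/7 + (12/7)i


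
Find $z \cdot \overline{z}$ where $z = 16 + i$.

z * conjugate(z) = |z|^2 = a^2 + b^2
= 16^2 + 1^2 = 257


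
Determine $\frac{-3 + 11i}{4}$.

Divisor is real, so divide each part by 4:
= -3/4 + (11/4)i


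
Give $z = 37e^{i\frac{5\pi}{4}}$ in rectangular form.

a = r cos θ = 37 * -sqrt(2)/2 = -37*sqrt(2)/2
b = r sin θ = 37 * -sqrt(2)/2 = -37*sqrt(2)/2
z = -37*sqrt(2)/2 - (37*sqrt(2)/2)i


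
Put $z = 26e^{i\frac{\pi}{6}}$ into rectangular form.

a = r cos θ = 26 * sqrt(3)/2 = 13*sqrt(3)
b = r sin θ = 26 * 1/2 = 13
z = 13*sqrt(3) + 13i


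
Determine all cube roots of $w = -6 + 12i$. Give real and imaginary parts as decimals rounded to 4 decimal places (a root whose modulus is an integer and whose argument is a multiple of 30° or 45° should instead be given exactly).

|w| = sqrt(180) ≈ 13.416408, arg(w) ≈ 116.565051°
Root modulus = sqrt(180)^(1/3) ≈ 2.376177
Root arguments: θ_k = (arg(w) + 360°k)/3 for k = 0, 1, ..., 2
Compute each root as (root modulus)(cos θ_k + i sin θ_k) using full-precision intermediates, then round to 4 decimal places.
Roots: 1.8504 + 1.4907i, -2.2162 + 0.8572i, 0.3658 - 2.3479i


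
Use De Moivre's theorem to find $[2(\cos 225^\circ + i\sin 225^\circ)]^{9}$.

By De Moivre: z^n = r^n(cos(nθ) + i sin(nθ))
= 2^9(cos(9*225°) + i sin(9*225°))
= 512(cos 225° + i sin 225°)
= -256*sqrt(2) - 256*sqrt(2)i


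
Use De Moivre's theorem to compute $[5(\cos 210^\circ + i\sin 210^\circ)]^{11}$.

By De Moivre: z^n = r^n(cos(nθ) + i sin(nθ))
= 5^11(cos(11*210°) + i sin(11*210°))
= 48828125(cos 150° + i sin 150°)
= -48828125*sqrt(3)/2 + (48828125/2)i


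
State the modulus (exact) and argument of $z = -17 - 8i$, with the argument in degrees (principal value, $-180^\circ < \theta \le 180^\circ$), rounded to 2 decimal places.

|z| = sqrt((-17)^2 + (-8)^2) = sqrt(353)
arg(z) = arctan(b/a) = arctan(-8/-17) (quadrant-adjusted) = -154.80°


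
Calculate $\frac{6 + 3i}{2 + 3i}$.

Multiply numerator and denominator by conjugate (2 - 3i):
= (6 + 3i)(2 - 3i) / (2^2 + 3^2)
= (21 - 12i) / 13
= 21/13 - (12/13)i


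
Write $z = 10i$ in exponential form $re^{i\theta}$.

r = |z| = sqrt((0)^2 + (10)^2) = sqrt(0 + 100) = sqrt(100) = 10
a = 0 and b > 0, so z lies on the positive imaginary axis: θ = 90° = π/2
z = 10e^(i*π/2)


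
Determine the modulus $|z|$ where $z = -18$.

|z| = sqrt(a^2 + b^2) = sqrt((-18)^2 + 0^2) = sqrt(324) = 18


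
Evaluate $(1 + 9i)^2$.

(a + bi)^2 = a^2 - b^2 + 2abi
= 1^2 - 9^2 + 2*1*9i
= -80 + 18i


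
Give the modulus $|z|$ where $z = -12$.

|z| = sqrt(a^2 + b^2) = sqrt((-12)^2 + 0^2) = sqrt(144) = 12


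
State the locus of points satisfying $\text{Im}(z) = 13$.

Im(z) = y where z = x + yi; the equation y = 13 is satisfied by all points with that y-coordinate
Locus: Horizontal line y = 13


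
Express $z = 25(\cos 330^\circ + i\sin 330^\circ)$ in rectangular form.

a = r cos θ = 25 * sqrt(3)/2 = 25*sqrt(3)/2
b = r sin θ = 25 * -1/2 = -25/2
z = 25*sqrt(3)/2 - (25/2)i
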